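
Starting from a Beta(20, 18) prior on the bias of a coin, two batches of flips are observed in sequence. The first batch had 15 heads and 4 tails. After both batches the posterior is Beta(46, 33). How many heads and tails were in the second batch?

11 heads and 11 tails

Because Beta–binomial updating is additive in the counts, the combined data contributed (α_post−α_prior, β_post−β_prior) successes and failures.
Total across both batches: 46−20=26 heads, 33−18=15 tails.
Subtract the first batch: 26−15=11 heads and 15−4=11 tails.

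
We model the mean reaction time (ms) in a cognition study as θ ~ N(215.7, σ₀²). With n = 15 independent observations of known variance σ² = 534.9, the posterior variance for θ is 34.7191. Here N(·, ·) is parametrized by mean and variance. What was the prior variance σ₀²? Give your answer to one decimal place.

σ₀² = 1315.8

For the Normal–Normal model with known σ², precisions add: τ_n = τ₀ + n/σ².
So 1/σ₀² = 1/34.7191 − 15/534.9 = 0.028803 − 0.028043 = 0.000760.
Hence σ₀² = 1/0.000760 ≈ 1315.8.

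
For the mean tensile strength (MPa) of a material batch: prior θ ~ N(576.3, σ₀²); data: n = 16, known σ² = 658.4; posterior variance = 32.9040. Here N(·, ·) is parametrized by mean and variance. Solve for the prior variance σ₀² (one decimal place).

σ₀² = 164.2

Posterior precision equals prior precision plus data precision: 1/σ_n² = 1/σ₀² + n/σ².
So 1/σ₀² = 1/32.9040 − 16/658.4 = 0.030391 − 0.024301 = 0.006090.
Hence σ₀² = 1/0.006090 ≈ 164.2.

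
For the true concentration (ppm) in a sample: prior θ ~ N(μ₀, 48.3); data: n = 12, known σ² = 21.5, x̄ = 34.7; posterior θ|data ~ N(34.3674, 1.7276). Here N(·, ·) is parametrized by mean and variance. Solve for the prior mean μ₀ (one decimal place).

μ₀ = 25.4

The posterior mean is a precision-weighted average: μ_n = (τ₀μ₀ + τ_data·x̄)/(τ₀+τ_data), with τ₀=1/σ₀² and τ_data=n/σ².
Here τ₀ = 1/48.3 = 0.020704 and τ_data = 12/21.5 = 0.558140, so τ_n = 0.578844.
Rearranging for μ₀: μ₀ = (μ_n·τ_n − τ_data·x̄)/τ₀ = (34.3674·0.578844 − 0.558140·34.7) / 0.020704 = 0.525905/0.020704 ≈ 25.4.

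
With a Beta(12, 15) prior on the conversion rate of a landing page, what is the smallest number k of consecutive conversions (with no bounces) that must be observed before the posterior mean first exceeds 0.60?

k = 11

After k conversions and 0 bounces the posterior is Beta(12+k, 15), with mean (12+k)/(12+15+k).
Set (12+k)/(27+k) > 0.60 and solve: k > (0.60·27 − 12)/(1 − 0.60) = 10.500.
The smallest integer exceeding 10.500 is 11, and checking k=11: (23)/(38) = 0.6053 > 0.60.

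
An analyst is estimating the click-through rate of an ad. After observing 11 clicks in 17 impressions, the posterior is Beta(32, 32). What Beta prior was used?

A Beta(a, b) prior with s successes and f failures in binomial data gives a Beta(a+s, b+f) posterior.
So a = 32 − 11 = 21 and b = 32 − 6 = 26.

Beta(21, 26)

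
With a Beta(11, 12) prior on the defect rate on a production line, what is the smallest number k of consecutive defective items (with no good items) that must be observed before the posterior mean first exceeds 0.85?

k = 58

After k defective items and 0 good items the posterior is Beta(11+k, 12), with mean (11+k)/(11+12+k).
Set (11+k)/(23+k) > 0.85 and solve: k > (0.85·23 − 11)/(1 − 0.85) = 57.000.
The smallest integer exceeding 57.000 is 58.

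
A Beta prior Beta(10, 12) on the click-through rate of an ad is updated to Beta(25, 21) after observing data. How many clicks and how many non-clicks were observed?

15 clicks and 9 non-clicks

Beta is conjugate to the binomial likelihood: posterior = Beta(α+s, β+f).
Match parameters: s=25−10=15, f=21−12=9.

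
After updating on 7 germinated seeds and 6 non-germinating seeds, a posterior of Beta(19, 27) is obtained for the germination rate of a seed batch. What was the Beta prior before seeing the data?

Beta(12, 21)

Under Beta–binomial conjugacy the posterior parameters are (α+s, β+f).
So α = 19 − 7 = 12 and β = 27 − 6 = 21.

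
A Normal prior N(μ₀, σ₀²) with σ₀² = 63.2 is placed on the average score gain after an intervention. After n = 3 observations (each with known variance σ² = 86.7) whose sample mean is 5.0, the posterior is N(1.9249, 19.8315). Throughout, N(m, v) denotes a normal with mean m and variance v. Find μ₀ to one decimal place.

The posterior mean is a precision-weighted average: μ_n = (τ₀μ₀ + τ_data·x̄)/(τ₀+τ_data), with τ₀=1/σ₀² and τ_data=n/σ².
Here τ₀ = 1/63.2 = 0.015823 and τ_data = 3/86.7 = 0.034602, so τ_n = 0.050425.
Rearranging for μ₀: μ₀ = (μ_n·τ_n − τ_data·x̄)/τ₀ = (1.9249·0.050425 − 0.034602·5.0) / 0.015823 = -0.075947/0.015823 ≈ -4.8.

μ₀ = -4.8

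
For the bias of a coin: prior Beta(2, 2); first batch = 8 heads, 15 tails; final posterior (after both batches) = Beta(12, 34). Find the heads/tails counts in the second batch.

Sequential conjugate updates are equivalent to a single update on the pooled data, so total successes = posterior α − prior α and total failures = posterior β − prior β.
Total across both batches: 12−2=10 heads, 34−2=32 tails.
Subtract the first batch: 10−8=2 heads and 32−15=17 tails.

2 heads and 17 tails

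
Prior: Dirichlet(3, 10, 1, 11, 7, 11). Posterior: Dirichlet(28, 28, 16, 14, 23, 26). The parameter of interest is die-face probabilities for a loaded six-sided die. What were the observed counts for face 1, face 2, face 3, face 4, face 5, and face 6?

For a Dirichlet(α) prior with multinomial counts c, the posterior is Dirichlet(α + c) componentwise.
Counts are posterior − prior componentwise: 28−3=25, 28−10=18, 16−1=15, 14−11=3, 23−7=16, 26−11=15.

counts (25, 18, 15, 3, 16, 15)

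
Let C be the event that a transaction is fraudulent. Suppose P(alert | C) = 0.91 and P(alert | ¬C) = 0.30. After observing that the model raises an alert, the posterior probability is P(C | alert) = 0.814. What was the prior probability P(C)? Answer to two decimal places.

P(C) = 0.59

In odds form, posterior odds = prior odds × likelihood ratio, so prior odds = posterior odds ÷ LR.
Posterior odds = 0.814/(1−0.814) = 4.3763. LR = 0.91/0.30 = 3.0333.
Prior odds = 4.3763/3.0333 = 1.4428, so P(C) = 1.4428/(1+1.4428) ≈ 0.59.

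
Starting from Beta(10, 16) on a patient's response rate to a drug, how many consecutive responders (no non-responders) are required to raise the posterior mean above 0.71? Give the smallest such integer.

After k responders and 0 non-responders the posterior is Beta(10+k, 16), with mean (10+k)/(10+16+k).
Set (10+k)/(26+k) > 0.71 and solve: k > (0.71·26 − 10)/(1 − 0.71) = 29.172.
The smallest integer exceeding 29.172 is 30.

k = 30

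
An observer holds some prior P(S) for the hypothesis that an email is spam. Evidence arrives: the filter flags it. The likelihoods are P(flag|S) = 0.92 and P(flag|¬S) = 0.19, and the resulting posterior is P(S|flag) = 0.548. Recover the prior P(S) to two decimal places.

Bayes' rule in odds form gives O(S|E) = O(S)·[P(E|S)/P(E|¬S)], hence O(S) = O(S|E)/LR.
Posterior odds = 0.548/(1−0.548) = 1.2124. LR = 0.92/0.19 = 4.8421.
Prior odds = 1.2124/4.8421 = 0.2504, so P(S) = 0.2504/(1+0.2504) ≈ 0.20.

P(S) = 0.20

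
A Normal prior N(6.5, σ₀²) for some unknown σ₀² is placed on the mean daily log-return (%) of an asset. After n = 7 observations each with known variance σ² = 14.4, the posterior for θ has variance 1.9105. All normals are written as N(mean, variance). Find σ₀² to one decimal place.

σ₀² = 26.8

For the Normal–Normal model with known σ², precisions add: τ_n = τ₀ + n/σ².
So 1/σ₀² = 1/1.9105 − 7/14.4 = 0.523423 − 0.486111 = 0.037312.
Hence σ₀² = 1/0.037312 ≈ 26.8.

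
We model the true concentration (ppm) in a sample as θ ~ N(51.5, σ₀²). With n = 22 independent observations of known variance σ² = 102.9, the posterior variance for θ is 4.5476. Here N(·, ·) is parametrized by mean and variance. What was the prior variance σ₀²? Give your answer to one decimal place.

Posterior precision equals prior precision plus data precision: 1/σ_n² = 1/σ₀² + n/σ².
So 1/σ₀² = 1/4.5476 − 22/102.9 = 0.219896 − 0.213800 = 0.006096.
Hence σ₀² = 1/0.006096 ≈ 164.0.

σ₀² = 164.0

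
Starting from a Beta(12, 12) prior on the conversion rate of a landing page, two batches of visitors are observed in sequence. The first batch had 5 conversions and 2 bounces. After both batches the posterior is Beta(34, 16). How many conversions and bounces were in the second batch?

Because Beta–binomial updating is additive in the counts, the combined data contributed (α_post−α_prior, β_post−β_prior) successes and failures.
Total across both batches: 34−12=22 conversions, 16−12=4 bounces.
Subtract the first batch: 22−5=17 conversions and 4−2=2 bounces.

17 conversions and 2 bounces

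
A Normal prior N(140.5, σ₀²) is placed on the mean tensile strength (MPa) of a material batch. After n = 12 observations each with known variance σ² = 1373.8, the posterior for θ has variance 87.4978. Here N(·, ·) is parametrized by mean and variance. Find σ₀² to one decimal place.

Posterior precision equals prior precision plus data precision: 1/σ_n² = 1/σ₀² + n/σ².
So 1/σ₀² = 1/87.4978 − 12/1373.8 = 0.011429 − 0.008735 = 0.002694.
Hence σ₀² = 1/0.002694 ≈ 371.2.

σ₀² = 371.2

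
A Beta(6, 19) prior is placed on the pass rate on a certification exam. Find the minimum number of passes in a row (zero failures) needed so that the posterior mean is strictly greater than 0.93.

k = 247

After k passes and 0 failures the posterior is Beta(6+k, 19), with mean (6+k)/(6+19+k).
Set (6+k)/(25+k) > 0.93 and solve: k > (0.93·25 − 6)/(1 − 0.93) = 246.429.
The smallest integer exceeding 246.429 is 247.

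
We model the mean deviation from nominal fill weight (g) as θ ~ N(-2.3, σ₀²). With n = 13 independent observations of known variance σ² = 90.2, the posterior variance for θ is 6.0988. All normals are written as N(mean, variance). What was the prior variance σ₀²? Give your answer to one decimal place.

σ₀² = 50.4

Posterior precision equals prior precision plus data precision: 1/σ_n² = 1/σ₀² + n/σ².
So 1/σ₀² = 1/6.0988 − 13/90.2 = 0.163967 − 0.144124 = 0.019843.
Hence σ₀² = 1/0.019843 ≈ 50.4.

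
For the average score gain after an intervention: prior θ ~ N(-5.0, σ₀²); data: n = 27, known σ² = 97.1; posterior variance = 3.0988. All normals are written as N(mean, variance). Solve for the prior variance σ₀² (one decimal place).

Posterior precision equals prior precision plus data precision: 1/σ_n² = 1/σ₀² + n/σ².
So 1/σ₀² = 1/3.0988 − 27/97.1 = 0.322706 − 0.278064 = 0.044642.
Hence σ₀² = 1/0.044642 ≈ 22.4.

σ₀² = 22.4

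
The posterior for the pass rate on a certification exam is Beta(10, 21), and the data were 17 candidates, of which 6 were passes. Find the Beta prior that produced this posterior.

A Beta(a, b) prior with s successes and f failures in binomial data gives a Beta(a+s, b+f) posterior.
So a = 10 − 6 = 4 and b = 21 − 11 = 10.

Beta(4, 10)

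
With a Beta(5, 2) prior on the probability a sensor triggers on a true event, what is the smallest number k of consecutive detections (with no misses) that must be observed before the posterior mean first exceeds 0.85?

After k detections and 0 misses the posterior is Beta(5+k, 2), with mean (5+k)/(5+2+k).
Set (5+k)/(7+k) > 0.85 and solve: k > (0.85·7 − 5)/(1 − 0.85) = 6.333.
The smallest integer exceeding 6.333 is 7.

k = 7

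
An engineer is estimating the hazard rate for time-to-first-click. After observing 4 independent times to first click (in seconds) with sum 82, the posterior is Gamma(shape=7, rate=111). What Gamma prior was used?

Gamma(shape=3, rate=29)

For an exponential likelihood with a Gamma(α, β) prior on the rate, n observations with total T give posterior Gamma(α+n, β+T).
So α = 7 − 4 = 3 and β = 111 − 82 = 29.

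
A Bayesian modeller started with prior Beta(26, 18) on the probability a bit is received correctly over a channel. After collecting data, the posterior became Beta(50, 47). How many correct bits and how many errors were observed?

A Beta(α, β) prior with s successes and f failures in binomial data gives a Beta(α+s, β+f) posterior.
Match parameters: s=50−26=24, f=47−18=29.

24 correct bits and 29 errors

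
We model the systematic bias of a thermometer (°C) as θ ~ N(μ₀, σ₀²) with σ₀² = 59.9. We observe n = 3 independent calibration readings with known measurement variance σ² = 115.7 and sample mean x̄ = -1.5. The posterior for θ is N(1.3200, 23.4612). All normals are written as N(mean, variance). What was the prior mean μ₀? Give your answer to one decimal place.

With known observation variance, the Normal–Normal posterior has precision τ_n = τ₀ + n/σ² and mean μ_n = (τ₀μ₀ + (n/σ²)x̄)/τ_n.
Here τ₀ = 1/59.9 = 0.016694 and τ_data = 3/115.7 = 0.025929, so τ_n = 0.042623.
Rearranging for μ₀: μ₀ = (μ_n·τ_n − τ_data·x̄)/τ₀ = (1.3200·0.042623 − 0.025929·-1.5) / 0.016694 = 0.095156/0.016694 ≈ 5.7.

μ₀ = 5.7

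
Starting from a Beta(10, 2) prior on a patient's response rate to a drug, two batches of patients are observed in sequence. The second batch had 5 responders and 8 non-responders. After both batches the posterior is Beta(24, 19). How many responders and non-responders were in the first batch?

Sequential conjugate updates are equivalent to a single update on the pooled data, so total successes = posterior α − prior α and total failures = posterior β − prior β.
Total across both batches: 24−10=14 responders, 19−2=17 non-responders.
Subtract the second batch: 14−5=9 responders and 17−8=9 non-responders.

9 responders and 9 non-responders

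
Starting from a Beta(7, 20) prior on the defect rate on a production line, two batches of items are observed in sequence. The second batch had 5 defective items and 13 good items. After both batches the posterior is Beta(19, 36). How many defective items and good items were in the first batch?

7 defective items and 3 good items

Because Beta–binomial updating is additive in the counts, the combined data contributed (α_post−α_prior, β_post−β_prior) successes and failures.
Total across both batches: 19−7=12 defective items, 36−20=16 good items.
Subtract the second batch: 12−5=7 defective items and 16−13=3 good items.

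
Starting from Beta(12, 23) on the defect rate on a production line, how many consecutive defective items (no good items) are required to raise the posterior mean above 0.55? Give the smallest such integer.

After k defective items and 0 good items the posterior is Beta(12+k, 23), with mean (12+k)/(12+23+k).
Set (12+k)/(35+k) > 0.55 and solve: k > (0.55·35 − 12)/(1 − 0.55) = 16.111.
The smallest integer exceeding 16.111 is 17.

k = 17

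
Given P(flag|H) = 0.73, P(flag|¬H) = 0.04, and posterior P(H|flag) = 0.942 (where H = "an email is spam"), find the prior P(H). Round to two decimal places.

P(H) = 0.47

In odds form, posterior odds = prior odds × likelihood ratio, so prior odds = posterior odds ÷ LR.
Posterior odds = 0.942/(1−0.942) = 16.2414. LR = 0.73/0.04 = 18.2500.
Prior odds = 16.2414/18.2500 = 0.8899, so P(H) = 0.8899/(1+0.8899) ≈ 0.47.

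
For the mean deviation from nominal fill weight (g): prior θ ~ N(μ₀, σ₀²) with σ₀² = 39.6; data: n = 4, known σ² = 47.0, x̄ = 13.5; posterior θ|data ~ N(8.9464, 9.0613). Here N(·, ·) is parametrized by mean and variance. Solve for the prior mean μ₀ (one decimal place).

The posterior mean is a precision-weighted average: μ_n = (τ₀μ₀ + τ_data·x̄)/(τ₀+τ_data), with τ₀=1/σ₀² and τ_data=n/σ².
Here τ₀ = 1/39.6 = 0.025253 and τ_data = 4/47.0 = 0.085106, so τ_n = 0.110359.
Rearranging for μ₀: μ₀ = (μ_n·τ_n − τ_data·x̄)/τ₀ = (8.9464·0.110359 − 0.085106·13.5) / 0.025253 = -0.161615/0.025253 ≈ -6.4.

μ₀ = -6.4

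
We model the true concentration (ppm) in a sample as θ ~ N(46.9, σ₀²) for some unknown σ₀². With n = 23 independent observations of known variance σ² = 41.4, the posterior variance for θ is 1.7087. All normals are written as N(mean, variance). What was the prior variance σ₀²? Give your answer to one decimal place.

For the Normal–Normal model with known σ², precisions add: τ_n = τ₀ + n/σ².
So 1/σ₀² = 1/1.7087 − 23/41.4 = 0.585240 − 0.555556 = 0.029684.
Hence σ₀² = 1/0.029684 ≈ 33.7.

σ₀² = 33.7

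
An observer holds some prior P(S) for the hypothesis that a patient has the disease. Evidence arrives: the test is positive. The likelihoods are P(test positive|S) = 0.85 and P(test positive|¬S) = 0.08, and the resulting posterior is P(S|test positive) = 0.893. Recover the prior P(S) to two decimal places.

Bayes' rule in odds form gives O(S|E) = O(S)·[P(E|S)/P(E|¬S)], hence O(S) = O(S|E)/LR.
Posterior odds = 0.893/(1−0.893) = 8.3458. LR = 0.85/0.08 = 10.6250.
Prior odds = 8.3458/10.6250 = 0.7855, so P(S) = 0.7855/(1+0.7855) ≈ 0.44.

P(S) = 0.44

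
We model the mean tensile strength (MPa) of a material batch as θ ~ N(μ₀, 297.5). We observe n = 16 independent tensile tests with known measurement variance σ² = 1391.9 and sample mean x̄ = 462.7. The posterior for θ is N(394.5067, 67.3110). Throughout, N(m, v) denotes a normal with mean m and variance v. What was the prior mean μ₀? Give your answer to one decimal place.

μ₀ = 161.3

The posterior mean is a precision-weighted average: μ_n = (τ₀μ₀ + τ_data·x̄)/(τ₀+τ_data), with τ₀=1/σ₀² and τ_data=n/σ².
Here τ₀ = 1/297.5 = 0.003361 and τ_data = 16/1391.9 = 0.011495, so τ_n = 0.014856.
Rearranging for μ₀: μ₀ = (μ_n·τ_n − τ_data·x̄)/τ₀ = (394.5067·0.014856 − 0.011495·462.7) / 0.003361 = 0.542055/0.003361 ≈ 161.3.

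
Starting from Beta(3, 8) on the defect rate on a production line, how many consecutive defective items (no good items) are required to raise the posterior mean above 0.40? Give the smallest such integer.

k = 3

After k defective items and 0 good items the posterior is Beta(3+k, 8), with mean (3+k)/(3+8+k).
Set (3+k)/(11+k) > 0.40 and solve: k > (0.40·11 − 3)/(1 − 0.40) = 2.333.
The smallest integer exceeding 2.333 is 3.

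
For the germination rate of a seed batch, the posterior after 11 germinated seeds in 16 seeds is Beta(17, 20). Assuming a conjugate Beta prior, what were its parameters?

Beta(6, 15)

Under Beta–binomial conjugacy the posterior parameters are (a+s, b+f).
So a = 17 − 11 = 6 and b = 20 − 5 = 15.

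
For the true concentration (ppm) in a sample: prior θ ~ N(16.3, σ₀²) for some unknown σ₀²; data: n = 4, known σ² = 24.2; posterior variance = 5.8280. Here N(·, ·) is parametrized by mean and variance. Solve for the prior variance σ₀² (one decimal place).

σ₀² = 158.8

For the Normal–Normal model with known σ², precisions add: τ_n = τ₀ + n/σ².
So 1/σ₀² = 1/5.8280 − 4/24.2 = 0.171585 − 0.165289 = 0.006296.
Hence σ₀² = 1/0.006296 ≈ 158.8.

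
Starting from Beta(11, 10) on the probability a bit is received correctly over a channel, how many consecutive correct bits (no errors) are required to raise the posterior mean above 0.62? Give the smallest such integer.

After k correct bits and 0 errors the posterior is Beta(11+k, 10), with mean (11+k)/(11+10+k).
Set (11+k)/(21+k) > 0.62 and solve: k > (0.62·21 − 11)/(1 − 0.62) = 5.316.
The smallest integer exceeding 5.316 is 6.

k = 6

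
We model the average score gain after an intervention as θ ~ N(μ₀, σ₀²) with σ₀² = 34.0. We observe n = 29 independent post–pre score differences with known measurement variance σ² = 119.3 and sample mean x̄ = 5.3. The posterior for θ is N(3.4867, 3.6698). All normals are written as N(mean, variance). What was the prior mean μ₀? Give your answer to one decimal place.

μ₀ = -11.5

With known observation variance, the Normal–Normal posterior has precision τ_n = τ₀ + n/σ² and mean μ_n = (τ₀μ₀ + (n/σ²)x̄)/τ_n.
Here τ₀ = 1/34.0 = 0.029412 and τ_data = 29/119.3 = 0.243085, so τ_n = 0.272497.
Rearranging for μ₀: μ₀ = (μ_n·τ_n − τ_data·x̄)/τ₀ = (3.4867·0.272497 − 0.243085·5.3) / 0.029412 = -0.338235/0.029412 ≈ -11.5.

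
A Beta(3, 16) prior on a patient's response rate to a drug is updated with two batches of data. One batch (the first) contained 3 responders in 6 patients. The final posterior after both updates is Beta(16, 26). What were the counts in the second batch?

Sequential conjugate updates are equivalent to a single update on the pooled data, so total successes = posterior α − prior α and total failures = posterior β − prior β.
Total across both batches: 16−3=13 responders, 26−16=10 non-responders.
Subtract the first batch: 13−3=10 responders and 10−3=7 non-responders.

10 responders and 7 non-responders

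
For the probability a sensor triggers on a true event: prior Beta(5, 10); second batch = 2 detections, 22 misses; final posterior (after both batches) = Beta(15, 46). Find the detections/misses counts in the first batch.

8 detections and 14 misses

Sequential conjugate updates are equivalent to a single update on the pooled data, so total successes = posterior α − prior α and total failures = posterior β − prior β.
Total across both batches: 15−5=10 detections, 46−10=36 misses.
Subtract the second batch: 10−2=8 detections and 36−22=14 misses.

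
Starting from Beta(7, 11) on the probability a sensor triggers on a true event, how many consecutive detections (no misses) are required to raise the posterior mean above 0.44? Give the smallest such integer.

k = 2

After k detections and 0 misses the posterior is Beta(7+k, 11), with mean (7+k)/(7+11+k).
Set (7+k)/(18+k) > 0.44 and solve: k > (0.44·18 − 7)/(1 − 0.44) = 1.643.
The smallest integer exceeding 1.643 is 2, and checking k=2: (9)/(20) = 0.4500 > 0.44.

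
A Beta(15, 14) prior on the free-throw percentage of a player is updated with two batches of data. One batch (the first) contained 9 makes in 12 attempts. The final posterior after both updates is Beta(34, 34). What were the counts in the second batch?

10 makes and 17 misses

Sequential conjugate updates are equivalent to a single update on the pooled data, so total successes = posterior α − prior α and total failures = posterior β − prior β.
Total across both batches: 34−15=19 makes, 34−14=20 misses.
Subtract the first batch: 19−9=10 makes and 20−3=17 misses.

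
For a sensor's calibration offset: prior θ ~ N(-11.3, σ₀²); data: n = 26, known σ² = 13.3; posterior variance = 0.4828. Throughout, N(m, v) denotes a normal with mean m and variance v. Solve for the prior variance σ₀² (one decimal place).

For the Normal–Normal model with known σ², precisions add: τ_n = τ₀ + n/σ².
So 1/σ₀² = 1/0.4828 − 26/13.3 = 2.071251 − 1.954887 = 0.116364.
Hence σ₀² = 1/0.116364 ≈ 8.6.

σ₀² = 8.6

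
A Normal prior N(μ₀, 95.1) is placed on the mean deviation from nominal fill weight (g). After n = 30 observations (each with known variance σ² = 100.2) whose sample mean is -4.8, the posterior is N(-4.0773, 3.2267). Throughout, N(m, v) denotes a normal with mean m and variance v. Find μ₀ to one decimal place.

μ₀ = 16.5

The posterior mean is a precision-weighted average: μ_n = (τ₀μ₀ + τ_data·x̄)/(τ₀+τ_data), with τ₀=1/σ₀² and τ_data=n/σ².
Here τ₀ = 1/95.1 = 0.010515 and τ_data = 30/100.2 = 0.299401, so τ_n = 0.309916.
Rearranging for μ₀: μ₀ = (μ_n·τ_n − τ_data·x̄)/τ₀ = (-4.0773·0.309916 − 0.299401·-4.8) / 0.010515 = 0.173504/0.010515 ≈ 16.5.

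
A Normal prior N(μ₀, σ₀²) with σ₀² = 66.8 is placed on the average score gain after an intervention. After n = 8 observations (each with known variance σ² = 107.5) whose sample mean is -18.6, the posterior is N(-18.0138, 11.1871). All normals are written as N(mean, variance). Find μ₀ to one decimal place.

μ₀ = -15.1

With known observation variance, the Normal–Normal posterior has precision τ_n = τ₀ + n/σ² and mean μ_n = (τ₀μ₀ + (n/σ²)x̄)/τ_n.
Here τ₀ = 1/66.8 = 0.014970 and τ_data = 8/107.5 = 0.074419, so τ_n = 0.089389.
Rearranging for μ₀: μ₀ = (μ_n·τ_n − τ_data·x̄)/τ₀ = (-18.0138·0.089389 − 0.074419·-18.6) / 0.014970 = -0.226042/0.014970 ≈ -15.1.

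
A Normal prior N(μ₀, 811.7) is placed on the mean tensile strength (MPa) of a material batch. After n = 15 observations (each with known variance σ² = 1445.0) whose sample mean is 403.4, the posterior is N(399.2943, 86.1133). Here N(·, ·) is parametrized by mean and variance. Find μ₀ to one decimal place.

The posterior mean is a precision-weighted average: μ_n = (τ₀μ₀ + τ_data·x̄)/(τ₀+τ_data), with τ₀=1/σ₀² and τ_data=n/σ².
Here τ₀ = 1/811.7 = 0.001232 and τ_data = 15/1445.0 = 0.010381, so τ_n = 0.011613.
Rearranging for μ₀: μ₀ = (μ_n·τ_n − τ_data·x̄)/τ₀ = (399.2943·0.011613 − 0.010381·403.4) / 0.001232 = 0.449309/0.001232 ≈ 364.7.

μ₀ = 364.7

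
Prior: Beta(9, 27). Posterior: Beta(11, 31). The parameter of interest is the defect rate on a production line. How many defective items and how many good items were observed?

Under Beta–binomial conjugacy the posterior parameters are (α+s, β+f).
So s = 11 − 9 = 2 and f = 31 − 27 = 4.

2 defective items and 4 good items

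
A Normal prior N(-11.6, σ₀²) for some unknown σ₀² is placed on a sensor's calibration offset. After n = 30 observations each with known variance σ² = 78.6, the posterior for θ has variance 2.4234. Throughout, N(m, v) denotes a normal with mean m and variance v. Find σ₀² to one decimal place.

σ₀² = 32.3

Posterior precision equals prior precision plus data precision: 1/σ_n² = 1/σ₀² + n/σ².
So 1/σ₀² = 1/2.4234 − 30/78.6 = 0.412643 − 0.381679 = 0.030964.
Hence σ₀² = 1/0.030964 ≈ 32.3.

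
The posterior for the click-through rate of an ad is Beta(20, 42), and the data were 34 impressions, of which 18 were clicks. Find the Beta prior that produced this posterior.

Beta(2, 26)

Beta is conjugate to the binomial likelihood: posterior = Beta(a+s, b+f).
So a = 20 − 18 = 2 and b = 42 − 16 = 26.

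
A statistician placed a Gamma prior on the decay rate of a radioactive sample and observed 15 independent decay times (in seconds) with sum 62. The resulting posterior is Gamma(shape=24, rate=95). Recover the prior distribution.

Gamma(shape=9, rate=33)

Gamma–exponential conjugacy: posterior shape = α + n, posterior rate = β + Σtᵢ.
So α = 24 − 15 = 9 and β = 95 − 62 = 33.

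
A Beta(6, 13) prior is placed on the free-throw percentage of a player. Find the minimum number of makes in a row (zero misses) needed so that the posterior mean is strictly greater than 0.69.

After k makes and 0 misses the posterior is Beta(6+k, 13), with mean (6+k)/(6+13+k).
Set (6+k)/(19+k) > 0.69 and solve: k > (0.69·19 − 6)/(1 − 0.69) = 22.935.
The smallest integer exceeding 22.935 is 23, and checking k=23: (29)/(42) = 0.6905 > 0.69.

k = 23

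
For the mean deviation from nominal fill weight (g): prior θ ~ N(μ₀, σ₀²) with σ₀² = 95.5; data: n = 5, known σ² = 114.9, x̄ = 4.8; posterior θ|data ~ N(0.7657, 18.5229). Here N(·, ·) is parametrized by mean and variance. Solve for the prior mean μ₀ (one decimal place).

μ₀ = -16.0

The posterior mean is a precision-weighted average: μ_n = (τ₀μ₀ + τ_data·x̄)/(τ₀+τ_data), with τ₀=1/σ₀² and τ_data=n/σ².
Here τ₀ = 1/95.5 = 0.010471 and τ_data = 5/114.9 = 0.043516, so τ_n = 0.053987.
Rearranging for μ₀: μ₀ = (μ_n·τ_n − τ_data·x̄)/τ₀ = (0.7657·0.053987 − 0.043516·4.8) / 0.010471 = -0.167539/0.010471 ≈ -16.0.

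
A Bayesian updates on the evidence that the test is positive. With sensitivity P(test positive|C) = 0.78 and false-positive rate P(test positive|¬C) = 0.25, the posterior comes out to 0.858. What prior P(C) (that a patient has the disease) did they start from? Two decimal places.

In odds form, posterior odds = prior odds × likelihood ratio, so prior odds = posterior odds ÷ LR.
Posterior odds = 0.858/(1−0.858) = 6.0423. LR = 0.78/0.25 = 3.1200.
Prior odds = 6.0423/3.1200 = 1.9366, so P(C) = 1.9366/(1+1.9366) ≈ 0.66.

P(C) = 0.66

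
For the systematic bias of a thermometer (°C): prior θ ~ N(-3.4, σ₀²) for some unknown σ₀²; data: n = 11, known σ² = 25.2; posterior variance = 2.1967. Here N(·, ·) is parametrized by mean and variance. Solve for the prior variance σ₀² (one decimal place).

σ₀² = 53.4

Posterior precision equals prior precision plus data precision: 1/σ_n² = 1/σ₀² + n/σ².
So 1/σ₀² = 1/2.1967 − 11/25.2 = 0.455228 − 0.436508 = 0.018720.
Hence σ₀² = 1/0.018720 ≈ 53.4.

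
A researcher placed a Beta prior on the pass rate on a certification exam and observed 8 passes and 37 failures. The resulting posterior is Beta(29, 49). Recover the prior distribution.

Beta(21, 12)

A Beta(α, β) prior with s successes and f failures in binomial data gives a Beta(α+s, β+f) posterior.
So α = 29 − 8 = 21 and β = 49 − 37 = 12.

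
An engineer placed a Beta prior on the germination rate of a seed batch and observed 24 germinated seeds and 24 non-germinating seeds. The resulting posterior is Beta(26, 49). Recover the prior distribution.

Beta(2, 25)

A Beta(a, b) prior with s successes and f failures in binomial data gives a Beta(a+s, b+f) posterior.
Subtract the data counts: 26−24=2, 49−24=25.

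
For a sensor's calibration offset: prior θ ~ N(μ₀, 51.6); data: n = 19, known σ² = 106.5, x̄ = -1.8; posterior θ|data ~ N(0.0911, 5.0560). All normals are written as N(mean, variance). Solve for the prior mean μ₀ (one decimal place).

μ₀ = 17.5

The posterior mean is a precision-weighted average: μ_n = (τ₀μ₀ + τ_data·x̄)/(τ₀+τ_data), with τ₀=1/σ₀² and τ_data=n/σ².
Here τ₀ = 1/51.6 = 0.019380 and τ_data = 19/106.5 = 0.178404, so τ_n = 0.197784.
Rearranging for μ₀: μ₀ = (μ_n·τ_n − τ_data·x̄)/τ₀ = (0.0911·0.197784 − 0.178404·-1.8) / 0.019380 = 0.339145/0.019380 ≈ 17.5.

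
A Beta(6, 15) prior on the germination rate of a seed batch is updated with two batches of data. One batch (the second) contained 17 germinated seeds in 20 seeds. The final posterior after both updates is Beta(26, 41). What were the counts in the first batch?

Sequential conjugate updates are equivalent to a single update on the pooled data, so total successes = posterior α − prior α and total failures = posterior β − prior β.
Total across both batches: 26−6=20 germinated seeds, 41−15=26 non-germinating seeds.
Subtract the second batch: 20−17=3 germinated seeds and 26−3=23 non-germinating seeds.

3 germinated seeds and 23 non-germinating seeds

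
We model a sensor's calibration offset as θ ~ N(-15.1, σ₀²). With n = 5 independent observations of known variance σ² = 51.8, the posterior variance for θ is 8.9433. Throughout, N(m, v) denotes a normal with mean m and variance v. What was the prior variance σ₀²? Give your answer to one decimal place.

For the Normal–Normal model with known σ², precisions add: τ_n = τ₀ + n/σ².
So 1/σ₀² = 1/8.9433 − 5/51.8 = 0.111816 − 0.096525 = 0.015291.
Hence σ₀² = 1/0.015291 ≈ 65.4.

σ₀² = 65.4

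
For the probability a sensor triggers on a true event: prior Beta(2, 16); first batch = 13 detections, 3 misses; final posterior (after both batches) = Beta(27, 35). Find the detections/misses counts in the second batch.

12 detections and 16 misses

Because Beta–binomial updating is additive in the counts, the combined data contributed (α_post−α_prior, β_post−β_prior) successes and failures.
Total across both batches: 27−2=25 detections, 35−16=19 misses.
Subtract the first batch: 25−13=12 detections and 19−3=16 misses.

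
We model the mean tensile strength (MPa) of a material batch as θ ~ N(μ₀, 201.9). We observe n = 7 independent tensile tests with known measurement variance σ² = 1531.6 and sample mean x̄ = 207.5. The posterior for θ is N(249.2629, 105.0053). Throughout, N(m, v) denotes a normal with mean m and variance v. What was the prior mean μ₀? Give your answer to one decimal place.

μ₀ = 287.8

The posterior mean is a precision-weighted average: μ_n = (τ₀μ₀ + τ_data·x̄)/(τ₀+τ_data), with τ₀=1/σ₀² and τ_data=n/σ².
Here τ₀ = 1/201.9 = 0.004953 and τ_data = 7/1531.6 = 0.004570, so τ_n = 0.009523.
Rearranging for μ₀: μ₀ = (μ_n·τ_n − τ_data·x̄)/τ₀ = (249.2629·0.009523 − 0.004570·207.5) / 0.004953 = 1.425456/0.004953 ≈ 287.8.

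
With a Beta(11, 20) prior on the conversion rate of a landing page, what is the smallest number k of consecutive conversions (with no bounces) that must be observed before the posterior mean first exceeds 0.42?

After k conversions and 0 bounces the posterior is Beta(11+k, 20), with mean (11+k)/(11+20+k).
Set (11+k)/(31+k) > 0.42 and solve: k > (0.42·31 − 11)/(1 − 0.42) = 3.483.
The smallest integer exceeding 3.483 is 4, and checking k=4: (15)/(35) = 0.4286 > 0.42.

k = 4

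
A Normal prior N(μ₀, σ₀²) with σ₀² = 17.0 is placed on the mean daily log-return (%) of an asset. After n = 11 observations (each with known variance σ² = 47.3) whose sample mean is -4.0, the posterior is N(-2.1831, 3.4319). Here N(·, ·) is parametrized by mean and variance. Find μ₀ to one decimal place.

The posterior mean is a precision-weighted average: μ_n = (τ₀μ₀ + τ_data·x̄)/(τ₀+τ_data), with τ₀=1/σ₀² and τ_data=n/σ².
Here τ₀ = 1/17.0 = 0.058824 and τ_data = 11/47.3 = 0.232558, so τ_n = 0.291382.
Rearranging for μ₀: μ₀ = (μ_n·τ_n − τ_data·x̄)/τ₀ = (-2.1831·0.291382 − 0.232558·-4.0) / 0.058824 = 0.294116/0.058824 ≈ 5.0.

μ₀ = 5.0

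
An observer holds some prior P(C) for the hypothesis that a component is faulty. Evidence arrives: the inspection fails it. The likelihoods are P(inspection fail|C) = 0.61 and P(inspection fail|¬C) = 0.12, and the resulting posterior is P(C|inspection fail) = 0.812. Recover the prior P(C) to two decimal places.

P(C) = 0.46

Bayes' rule in odds form gives O(C|E) = O(C)·[P(E|C)/P(E|¬C)], hence O(C) = O(C|E)/LR.
Posterior odds = 0.812/(1−0.812) = 4.3191. LR = 0.61/0.12 = 5.0833.
Prior odds = 4.3191/5.0833 = 0.8497, so P(C) = 0.8497/(1+0.8497) ≈ 0.46.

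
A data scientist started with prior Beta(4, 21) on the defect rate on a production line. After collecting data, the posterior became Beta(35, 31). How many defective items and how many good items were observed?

A Beta(α, β) prior with s successes and f failures in binomial data gives a Beta(α+s, β+f) posterior.
So s = 35 − 4 = 31 and f = 31 − 21 = 10.

31 defective items and 10 good items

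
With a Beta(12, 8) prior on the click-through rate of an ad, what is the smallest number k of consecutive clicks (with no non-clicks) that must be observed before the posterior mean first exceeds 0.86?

k = 38

After k clicks and 0 non-clicks the posterior is Beta(12+k, 8), with mean (12+k)/(12+8+k).
Set (12+k)/(20+k) > 0.86 and solve: k > (0.86·20 − 12)/(1 − 0.86) = 37.143.
The smallest integer exceeding 37.143 is 38.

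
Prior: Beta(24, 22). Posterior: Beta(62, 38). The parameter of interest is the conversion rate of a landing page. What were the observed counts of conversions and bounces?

38 conversions and 16 bounces

Under Beta–binomial conjugacy the posterior parameters are (a+s, b+f).
So s = 62 − 24 = 38 and f = 38 − 22 = 16.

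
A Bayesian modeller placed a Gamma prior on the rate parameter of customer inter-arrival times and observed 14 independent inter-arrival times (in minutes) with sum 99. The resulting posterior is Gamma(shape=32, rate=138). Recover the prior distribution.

Gamma–exponential conjugacy: posterior shape = α + n, posterior rate = β + Σtᵢ.
So α = 32 − 14 = 18 and β = 138 − 99 = 39.

Gamma(shape=18, rate=39)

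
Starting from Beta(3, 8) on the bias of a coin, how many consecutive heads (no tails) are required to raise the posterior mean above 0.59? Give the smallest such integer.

k = 9

After k heads and 0 tails the posterior is Beta(3+k, 8), with mean (3+k)/(3+8+k).
Set (3+k)/(11+k) > 0.59 and solve: k > (0.59·11 − 3)/(1 − 0.59) = 8.512.
The smallest integer exceeding 8.512 is 9, and checking k=9: (12)/(20) = 0.6000 > 0.59.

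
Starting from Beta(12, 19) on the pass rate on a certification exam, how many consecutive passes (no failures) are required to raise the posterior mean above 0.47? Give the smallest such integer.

k = 5

After k passes and 0 failures the posterior is Beta(12+k, 19), with mean (12+k)/(12+19+k).
Set (12+k)/(31+k) > 0.47 and solve: k > (0.47·31 − 12)/(1 − 0.47) = 4.849.
The smallest integer exceeding 4.849 is 5.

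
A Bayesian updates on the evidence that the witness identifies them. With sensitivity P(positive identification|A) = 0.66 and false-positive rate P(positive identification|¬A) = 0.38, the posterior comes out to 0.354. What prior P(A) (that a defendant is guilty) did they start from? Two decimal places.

In odds form, posterior odds = prior odds × likelihood ratio, so prior odds = posterior odds ÷ LR.
Posterior odds = 0.354/(1−0.354) = 0.5480. LR = 0.66/0.38 = 1.7368.
Prior odds = 0.5480/1.7368 = 0.3155, so P(A) = 0.3155/(1+0.3155) ≈ 0.24.

P(A) = 0.24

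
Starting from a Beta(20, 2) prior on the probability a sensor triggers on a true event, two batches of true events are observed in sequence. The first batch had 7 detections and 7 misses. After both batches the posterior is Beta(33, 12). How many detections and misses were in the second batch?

6 detections and 3 misses

Because Beta–binomial updating is additive in the counts, the combined data contributed (α_post−α_prior, β_post−β_prior) successes and failures.
Total across both batches: 33−20=13 detections, 12−2=10 misses.
Subtract the first batch: 13−7=6 detections and 10−7=3 misses.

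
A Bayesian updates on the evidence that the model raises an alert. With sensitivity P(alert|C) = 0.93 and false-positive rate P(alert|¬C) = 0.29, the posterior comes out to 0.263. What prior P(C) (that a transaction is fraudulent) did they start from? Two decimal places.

P(C) = 0.10

Bayes' rule in odds form gives O(C|E) = O(C)·[P(E|C)/P(E|¬C)], hence O(C) = O(C|E)/LR.
Posterior odds = 0.263/(1−0.263) = 0.3569. LR = 0.93/0.29 = 3.2069.
Prior odds = 0.3569/3.2069 = 0.1113, so P(C) = 0.1113/(1+0.1113) ≈ 0.10.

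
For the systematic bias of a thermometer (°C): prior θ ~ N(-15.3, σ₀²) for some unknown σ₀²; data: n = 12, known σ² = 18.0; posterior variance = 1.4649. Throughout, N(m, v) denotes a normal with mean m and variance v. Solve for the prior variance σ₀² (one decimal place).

Posterior precision equals prior precision plus data precision: 1/σ_n² = 1/σ₀² + n/σ².
So 1/σ₀² = 1/1.4649 − 12/18.0 = 0.682640 − 0.666667 = 0.015973.
Hence σ₀² = 1/0.015973 ≈ 62.6.

σ₀² = 62.6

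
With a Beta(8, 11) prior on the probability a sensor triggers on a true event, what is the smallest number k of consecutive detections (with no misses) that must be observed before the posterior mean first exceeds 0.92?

k = 119

After k detections and 0 misses the posterior is Beta(8+k, 11), with mean (8+k)/(8+11+k).
Set (8+k)/(19+k) > 0.92 and solve: k > (0.92·19 − 8)/(1 − 0.92) = 118.500.
The smallest integer exceeding 118.500 is 119.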